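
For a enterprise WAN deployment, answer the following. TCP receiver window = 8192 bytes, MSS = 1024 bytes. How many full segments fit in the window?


Given: RWND = 8192 bytes, MSS = 1024 bytes
Full segments = floor(RWND / MSS)
Full segments = floor(8192 / 1024)
Full segments = floor(8.0) = 8

8


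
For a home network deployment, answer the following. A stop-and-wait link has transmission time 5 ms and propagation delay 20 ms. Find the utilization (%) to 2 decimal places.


Given: Ttrans = 5 ms, Tprop = 20 ms
RTT = 2 * Tprop = 2 * 20 = 40 ms
U = Ttrans / (Ttrans + RTT)
U = 5 / (5 + 40)
U = 5 / 45 = 0.111111
U% = 11.11%

11.11


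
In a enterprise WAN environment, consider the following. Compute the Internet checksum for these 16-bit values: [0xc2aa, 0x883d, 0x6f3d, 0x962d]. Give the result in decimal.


Given words: [0xc2aa, 0x883d, 0x6f3d, 0x962d]
Step 1: Sum all words
Raw sum = 49834 + 34877 + 28477 + 38445 = 151633
Step 2: Fold carry: (20561 + 2) = 20563
One's complement = ~20563 & 0xFFFF = 44972

44972


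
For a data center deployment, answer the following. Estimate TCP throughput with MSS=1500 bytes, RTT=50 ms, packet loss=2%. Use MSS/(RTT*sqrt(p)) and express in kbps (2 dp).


Given: MSS = 1500 bytes, RTT = 50 ms, loss = 2%
RTT in seconds = 50 / 1000 = 0.05
Loss rate = 2% = 0.02
sqrt(loss) = sqrt(0.02) = 0.141421356237
Throughput (bytes/s) = 1500 / (0.05 * 0.141421356237) = 212132.0344
Throughput (kbps) = 212132.0344 * 8 / 1000 = 1697.056275 -> 1697.06 kbps (2 dp)

1697.06


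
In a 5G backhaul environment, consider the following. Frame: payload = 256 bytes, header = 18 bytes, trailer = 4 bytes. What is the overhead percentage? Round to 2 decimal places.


Given: payload = 256 B, header = 18 B, trailer = 4 B
Overhead bytes = header + trailer = 18 + 4 = 22
Total frame = payload + overhead = 256 + 22 = 278
Overhead % = 22 / 278 * 100 = 7.9137% -> 7.91% (2 dp)

7.91


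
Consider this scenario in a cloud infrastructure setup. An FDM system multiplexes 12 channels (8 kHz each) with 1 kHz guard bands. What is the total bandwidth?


Given: 12 channels, 8 kHz each, guard = 1 kHz
Channel bandwidth = 12 * 8 = 96 kHz
Guard bands = 11 gaps * 1 kHz = 11 kHz
Total = 96 + 11 = 107 kHz

107


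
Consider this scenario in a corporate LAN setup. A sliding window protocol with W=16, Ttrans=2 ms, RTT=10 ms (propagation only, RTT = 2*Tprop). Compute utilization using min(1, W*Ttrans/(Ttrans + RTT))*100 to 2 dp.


Given: W = 16, Ttrans = 2 ms, RTT = 10 ms (= 2 * Tprop, Tprop = 5 ms)
Cycle time = Ttrans + RTT = 2 + 10 = 12 ms (first packet sent until its ACK returns)
W * Ttrans = 16 * 2 = 32 ms of sending per cycle
W * Ttrans / (Ttrans + RTT) = 32 / 12 = 2.666667
U = min(1, 2.666667) = 1.000000
U% = 100.00%

100.00


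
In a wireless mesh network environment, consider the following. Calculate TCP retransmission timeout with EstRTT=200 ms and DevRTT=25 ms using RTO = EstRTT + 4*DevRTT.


Given: EstRTT = 200 ms, DevRTT = 25 ms
Timeout = EstRTT + 4 * DevRTT
4 * DevRTT = 4 * 25 = 100
Timeout = 200 + 100 = 300 ms

300


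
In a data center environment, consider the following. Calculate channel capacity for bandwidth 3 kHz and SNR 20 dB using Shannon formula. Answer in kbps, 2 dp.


Given: B = 3 kHz, SNR = 20 dB
SNR linear = 10^(20/10) = 100
1 + SNR = 101
log2(101) = 6.6582114828
C = 3 * 1000 * 6.6582114828 = 19974.6344 bps
C = 19.974634 kbps -> 19.97 kbps (2 dp)

19.97


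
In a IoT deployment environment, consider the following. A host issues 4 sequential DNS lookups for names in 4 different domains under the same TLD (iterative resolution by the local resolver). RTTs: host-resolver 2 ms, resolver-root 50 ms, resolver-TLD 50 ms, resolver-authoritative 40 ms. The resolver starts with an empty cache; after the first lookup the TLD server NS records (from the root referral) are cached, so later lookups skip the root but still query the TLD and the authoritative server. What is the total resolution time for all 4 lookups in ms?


Lookup 1 (cold cache): local + root + TLD + auth = 2 + 50 + 50 + 40 = 142 ms
Lookups 2..4 (TLD NS cached -> skip root; new domain -> still ask TLD and auth): local + TLD + auth = 2 + 50 + 40 = 92 ms each
Remaining 3 lookups: 3 * 92 = 276 ms
Total = 142 + 276 = 418 ms

418


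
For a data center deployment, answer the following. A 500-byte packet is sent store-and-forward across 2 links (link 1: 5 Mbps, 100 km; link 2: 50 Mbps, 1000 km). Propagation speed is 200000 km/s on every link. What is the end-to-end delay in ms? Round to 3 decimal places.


Packet = 500 bytes = 4000 bits. Store-and-forward: sum (t_trans + t_prop) per link.
Link 1: t_trans = 4000/(5*10^6) s = 0.8000 ms; t_prop = 100/200000 s = 0.5000 ms; subtotal = 1.3000 ms
Link 2: t_trans = 4000/(50*10^6) s = 0.0800 ms; t_prop = 1000/200000 s = 5.0000 ms; subtotal = 5.0800 ms
End-to-end = 1.3000 + 5.0800 = 6.3800 ms -> 6.380 ms (3 dp)

6.380


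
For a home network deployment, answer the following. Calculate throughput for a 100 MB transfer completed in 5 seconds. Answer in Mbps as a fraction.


Given: file = 100 MB, time = 5 s
File in Mb = 100 * 8 = 800 Mb
Throughput = 800 / 5 Mbps
Throughput = 160 Mbps

160


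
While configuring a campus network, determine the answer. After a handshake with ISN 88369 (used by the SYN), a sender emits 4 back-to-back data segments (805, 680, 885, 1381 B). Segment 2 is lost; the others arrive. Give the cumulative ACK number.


SYN uses sequence number 88369; first data byte = ISN + 1 = 88370.
Segment 1: SEQ = 88370, len = 805 B, covers [88370, 89174]
Segment 2: SEQ = 89175, len = 680 B, covers [89175, 89854] [LOST]
Segment 3: SEQ = 89855, len = 885 B, covers [89855, 90739]
Segment 4: SEQ = 90740, len = 1381 B, covers [90740, 92120]
In-order data received: bytes [88370, 89174] (segments 1..1).
Segment 2 missing -> gap begins at byte 89175; later segments buffered out of order.
Cumulative ACK = next expected in-order byte = 88370 + 805 = 89175

89175


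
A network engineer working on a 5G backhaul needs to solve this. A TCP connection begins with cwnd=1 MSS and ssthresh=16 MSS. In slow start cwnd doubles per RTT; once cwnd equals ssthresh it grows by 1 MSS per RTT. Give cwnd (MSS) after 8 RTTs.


RTT 0: cwnd = 1 MSS (initial)
RTT 1: cwnd = 2 MSS (slow start, doubled)
RTT 2: cwnd = 4 MSS (slow start, doubled)
RTT 3: cwnd = 8 MSS (slow start, doubled)
RTT 4: cwnd = 16 MSS (slow start, doubled)
RTT 5: cwnd = 17 MSS (congestion avoidance, +1)
RTT 6: cwnd = 18 MSS (congestion avoidance, +1)
RTT 7: cwnd = 19 MSS (congestion avoidance, +1)
RTT 8: cwnd = 20 MSS (congestion avoidance, +1)

20


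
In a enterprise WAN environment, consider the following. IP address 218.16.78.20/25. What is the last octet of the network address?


Given: IP = 218.16.78.20, prefix = /25
Subnet mask = 255.255.255.128
Last octet of IP: 20
Last octet of mask: 128
Network last octet = 20 AND 128 = 0

0


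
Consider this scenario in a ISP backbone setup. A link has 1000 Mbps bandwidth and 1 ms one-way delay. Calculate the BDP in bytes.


Given: bandwidth = 1000 Mbps, delay = 1 ms
BDP in bits = 1000 * 10^6 * 1 / 1000
BDP in bits = 1000000
BDP in bytes = 1000000 / 8 = 125000

125000


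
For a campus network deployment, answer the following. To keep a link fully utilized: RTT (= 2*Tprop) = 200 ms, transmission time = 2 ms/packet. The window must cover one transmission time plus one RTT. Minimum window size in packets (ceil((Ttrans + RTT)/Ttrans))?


Given: Ttrans = 2 ms, RTT = 200 ms (= 2 * Tprop, Tprop = 100 ms)
Time until first ACK returns = Ttrans + RTT = 2 + 200 = 202 ms
Need W * Ttrans >= Ttrans + RTT  ->  W >= (Ttrans + RTT) / Ttrans
(Ttrans + RTT) / Ttrans = 202 / 2 = 101
W_min = ceil(101) = 101

101


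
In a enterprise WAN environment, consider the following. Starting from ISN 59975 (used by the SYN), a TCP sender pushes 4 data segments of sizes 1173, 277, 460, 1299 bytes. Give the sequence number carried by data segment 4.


The SYN occupies sequence number ISN = 59975, so the first data byte is ISN + 1 = 59976.
SEQ of data segment i = (ISN + 1) + sum of payload sizes of segments 1..i-1.
Segment 1: SEQ = 59976, payload = 1173 bytes
Segment 2: SEQ = 61149, payload = 277 bytes
Segment 3: SEQ = 61426, payload = 460 bytes
Segment 4: SEQ = 61886, payload = 1299 bytes
SEQ of segment 4 = 59976 + 1173 + 277 + 460 = 61886

61886


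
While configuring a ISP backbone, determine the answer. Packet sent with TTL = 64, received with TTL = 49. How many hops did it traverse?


Given: initial TTL = 64, received TTL = 49
Hops = initial TTL - received TTL
Hops = 64 - 49 = 15

15


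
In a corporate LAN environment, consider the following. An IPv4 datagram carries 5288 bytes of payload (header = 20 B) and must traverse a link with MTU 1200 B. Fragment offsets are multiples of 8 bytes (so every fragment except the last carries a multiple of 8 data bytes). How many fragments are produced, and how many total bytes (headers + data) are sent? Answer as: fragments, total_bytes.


Max data per non-final fragment = floor((MTU - header)/8)*8 = floor((1200 - 20)/8)*8 = floor(1180/8)*8 = 1176 B
Final fragment needs no 8-byte alignment: it can carry up to MTU - header = 1180 B
Non-final fragments needed = ceil((payload - 1180) / 1176) = ceil(4108/1176) = ceil(3.4932) = 4
Number of fragments = 4 + 1 = 5
Fragment sizes (data): 4 * 1176 B + 584 B (last, 584 <= 1180 OK)
Total bytes sent = payload + n_frags * header = 5288 + 5*20 = 5288 + 100 = 5388 B

5, 5388


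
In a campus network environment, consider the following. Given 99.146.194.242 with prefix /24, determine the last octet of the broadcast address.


Given: IP = 99.146.194.242, prefix = /24
Host bits = 32 - 24 = 8
Network last octet = 242 AND mask = 0
Host part size = 2^8 - 1 = 255
Broadcast last octet = 0 OR 255 = 255

255


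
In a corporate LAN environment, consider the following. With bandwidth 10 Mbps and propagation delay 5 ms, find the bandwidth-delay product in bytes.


Given: bandwidth = 10 Mbps, delay = 5 ms
BDP in bits = 10 * 10^6 * 5 / 1000
BDP in bits = 50000
BDP in bytes = 50000 / 8 = 6250

6250


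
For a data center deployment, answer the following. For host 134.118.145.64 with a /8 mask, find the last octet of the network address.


Given: IP = 134.118.145.64, prefix = /8
Subnet mask = 255.0.0.0
Last octet of IP: 64
Last octet of mask: 0
Network last octet = 64 AND 0 = 0

0


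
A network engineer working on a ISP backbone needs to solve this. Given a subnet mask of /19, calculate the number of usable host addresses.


Given: subnet mask /19
Host bits = 32 - 19 = 13
Total addresses = 2^13 = 8192
Usable hosts = 8192 - 2 (network + broadcast) = 8190

8190


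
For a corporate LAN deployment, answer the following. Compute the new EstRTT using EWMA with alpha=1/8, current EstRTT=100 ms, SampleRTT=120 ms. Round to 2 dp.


Given: EstRTT = 100 ms, SampleRTT = 120 ms, alpha = 1/8
New EstRTT = (1 - alpha) * EstRTT + alpha * SampleRTT
(7/8) * 100 = 87.5
(1/8) * 120 = 15
New EstRTT = 87.5 + 15 = 102.5 ms -> 102.50 ms (2 dp)

102.50


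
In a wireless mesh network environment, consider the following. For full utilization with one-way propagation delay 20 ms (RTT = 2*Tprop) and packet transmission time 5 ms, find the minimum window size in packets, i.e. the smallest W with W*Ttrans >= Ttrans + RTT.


Given: Ttrans = 5 ms, RTT = 40 ms (= 2 * Tprop, Tprop = 20 ms)
Time until first ACK returns = Ttrans + RTT = 5 + 40 = 45 ms
Need W * Ttrans >= Ttrans + RTT  ->  W >= (Ttrans + RTT) / Ttrans
(Ttrans + RTT) / Ttrans = 45 / 5 = 9
W_min = ceil(9) = 9

9


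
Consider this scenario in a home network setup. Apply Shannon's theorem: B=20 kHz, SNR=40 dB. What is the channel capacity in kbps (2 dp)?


Given: B = 20 kHz, SNR = 40 dB
SNR linear = 10^(40/10) = 10000
1 + SNR = 10001
log2(10001) = 13.2878566418
C = 20 * 1000 * 13.2878566418 = 265757.1328 bps
C = 265.757133 kbps -> 265.76 kbps (2 dp)

265.76


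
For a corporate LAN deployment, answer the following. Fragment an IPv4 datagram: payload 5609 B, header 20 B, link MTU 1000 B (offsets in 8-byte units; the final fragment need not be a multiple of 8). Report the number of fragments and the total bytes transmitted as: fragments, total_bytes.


Max data per non-final fragment = floor((MTU - header)/8)*8 = floor((1000 - 20)/8)*8 = floor(980/8)*8 = 976 B
Final fragment needs no 8-byte alignment: it can carry up to MTU - header = 980 B
Non-final fragments needed = ceil((payload - 980) / 976) = ceil(4629/976) = ceil(4.7428) = 5
Number of fragments = 5 + 1 = 6
Fragment sizes (data): 5 * 976 B + 729 B (last, 729 <= 980 OK)
Total bytes sent = payload + n_frags * header = 5609 + 6*20 = 5609 + 120 = 5729 B

6, 5729


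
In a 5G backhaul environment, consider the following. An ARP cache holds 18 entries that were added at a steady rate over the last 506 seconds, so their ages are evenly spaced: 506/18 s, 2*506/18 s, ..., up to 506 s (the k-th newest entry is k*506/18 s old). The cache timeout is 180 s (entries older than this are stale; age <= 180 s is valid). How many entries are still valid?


Ages are k * 506/18 s for k = 1..18 (spacing = 28.1111 s).
Entry k is valid iff k * 506/18 <= 180 iff k <= 18 * 180 / 506 = 6.4032
n_valid = floor(6.4032) = 6
(n_stale = 18 - 6 = 12)

6


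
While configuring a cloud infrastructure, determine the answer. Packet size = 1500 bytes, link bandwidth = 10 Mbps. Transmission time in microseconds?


Given: packet = 1500 bytes, bandwidth = 10 Mbps
Packet in bits = 1500 * 8 = 12000 bits
Bandwidth = 10 * 10^6 = 10000000 bps
Time = 12000 / 10000000 seconds
Time in us = 12000 * 10^6 / 10000000 = 1200

1200


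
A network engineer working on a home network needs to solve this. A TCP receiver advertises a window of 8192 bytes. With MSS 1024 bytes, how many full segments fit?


Given: RWND = 8192 bytes, MSS = 1024 bytes
Full segments = floor(RWND / MSS)
Full segments = floor(8192 / 1024)
Full segments = floor(8.0) = 8

8


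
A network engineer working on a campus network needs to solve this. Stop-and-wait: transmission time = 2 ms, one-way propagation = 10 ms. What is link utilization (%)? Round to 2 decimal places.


Given: Ttrans = 2 ms, Tprop = 10 ms
RTT = 2 * Tprop = 2 * 10 = 20 ms
U = Ttrans / (Ttrans + RTT)
U = 2 / (2 + 20)
U = 2 / 22 = 0.090909
U% = 9.09%

9.09


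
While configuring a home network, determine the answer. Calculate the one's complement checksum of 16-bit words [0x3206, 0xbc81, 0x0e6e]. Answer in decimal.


Given words: [0x3206, 0xbc81, 0x0e6e]
Step 1: Sum all words
Raw sum = 12806 + 48257 + 3694 = 64757
One's complement = ~64757 & 0xFFFF = 778

778


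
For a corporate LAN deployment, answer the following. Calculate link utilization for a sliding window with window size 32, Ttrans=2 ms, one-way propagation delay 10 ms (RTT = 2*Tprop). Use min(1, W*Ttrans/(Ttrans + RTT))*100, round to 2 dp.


Given: W = 32, Ttrans = 2 ms, RTT = 20 ms (= 2 * Tprop, Tprop = 10 ms)
Cycle time = Ttrans + RTT = 2 + 20 = 22 ms (first packet sent until its ACK returns)
W * Ttrans = 32 * 2 = 64 ms of sending per cycle
W * Ttrans / (Ttrans + RTT) = 64 / 22 = 2.909091
U = min(1, 2.909091) = 1.000000
U% = 100.00%

100.00


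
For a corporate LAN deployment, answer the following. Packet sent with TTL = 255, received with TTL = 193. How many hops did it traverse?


Given: initial TTL = 255, received TTL = 193
Hops = initial TTL - received TTL
Hops = 255 - 193 = 62

62


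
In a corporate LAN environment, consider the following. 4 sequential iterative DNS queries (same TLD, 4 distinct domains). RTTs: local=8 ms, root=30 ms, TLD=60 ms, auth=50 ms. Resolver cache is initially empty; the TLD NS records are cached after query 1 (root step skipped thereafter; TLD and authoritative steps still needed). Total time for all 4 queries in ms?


Lookup 1 (cold cache): local + root + TLD + auth = 8 + 30 + 60 + 50 = 148 ms
Lookups 2..4 (TLD NS cached -> skip root; new domain -> still ask TLD and auth): local + TLD + auth = 8 + 60 + 50 = 118 ms each
Remaining 3 lookups: 3 * 118 = 354 ms
Total = 148 + 354 = 502 ms

502


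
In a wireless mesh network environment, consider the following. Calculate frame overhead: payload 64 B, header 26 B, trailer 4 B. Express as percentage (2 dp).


Given: payload = 64 B, header = 26 B, trailer = 4 B
Overhead bytes = header + trailer = 26 + 4 = 30
Total frame = payload + overhead = 64 + 30 = 94
Overhead % = 30 / 94 * 100 = 31.9149% -> 31.91% (2 dp)

31.91


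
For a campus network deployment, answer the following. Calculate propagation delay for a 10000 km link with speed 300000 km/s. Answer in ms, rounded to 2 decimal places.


Given: distance = 10000 km, speed = 300000 km/s
Delay = distance / speed = 10000 / 300000 seconds
Delay in ms = 10000 * 1000 / 300000
Delay = 33.3333 ms
Rounded to 2 dp = 33.33 ms

33.33


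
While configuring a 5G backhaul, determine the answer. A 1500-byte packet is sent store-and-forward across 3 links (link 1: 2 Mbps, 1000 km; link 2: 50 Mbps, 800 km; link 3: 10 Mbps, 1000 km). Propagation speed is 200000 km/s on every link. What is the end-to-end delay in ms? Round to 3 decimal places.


Packet = 1500 bytes = 12000 bits. Store-and-forward: sum (t_trans + t_prop) per link.
Link 1: t_trans = 12000/(2*10^6) s = 6.0000 ms; t_prop = 1000/200000 s = 5.0000 ms; subtotal = 11.0000 ms
Link 2: t_trans = 12000/(50*10^6) s = 0.2400 ms; t_prop = 800/200000 s = 4.0000 ms; subtotal = 4.2400 ms
Link 3: t_trans = 12000/(10*10^6) s = 1.2000 ms; t_prop = 1000/200000 s = 5.0000 ms; subtotal = 6.2000 ms
End-to-end = 11.0000 + 4.2400 + 6.2000 = 21.4400 ms -> 21.440 ms (3 dp)

21.440


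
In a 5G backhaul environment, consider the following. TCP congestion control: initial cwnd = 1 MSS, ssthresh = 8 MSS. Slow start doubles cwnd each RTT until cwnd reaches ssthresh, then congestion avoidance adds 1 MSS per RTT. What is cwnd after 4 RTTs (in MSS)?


RTT 0: cwnd = 1 MSS (initial)
RTT 1: cwnd = 2 MSS (slow start, doubled)
RTT 2: cwnd = 4 MSS (slow start, doubled)
RTT 3: cwnd = 8 MSS (slow start, doubled)
RTT 4: cwnd = 9 MSS (congestion avoidance, +1)

9


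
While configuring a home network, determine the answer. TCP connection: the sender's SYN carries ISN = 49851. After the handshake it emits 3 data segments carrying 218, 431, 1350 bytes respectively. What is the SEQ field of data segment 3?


The SYN occupies sequence number ISN = 49851, so the first data byte is ISN + 1 = 49852.
SEQ of data segment i = (ISN + 1) + sum of payload sizes of segments 1..i-1.
Segment 1: SEQ = 49852, payload = 218 bytes
Segment 2: SEQ = 50070, payload = 431 bytes
Segment 3: SEQ = 50501, payload = 1350 bytes
SEQ of segment 3 = 49852 + 218 + 431 = 50501

50501


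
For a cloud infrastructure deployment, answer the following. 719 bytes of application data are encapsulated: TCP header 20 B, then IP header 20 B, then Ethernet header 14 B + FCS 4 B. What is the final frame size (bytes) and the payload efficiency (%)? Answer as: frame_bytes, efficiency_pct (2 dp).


TCP segment = 719 + 20 = 739 B
IP packet = 739 + 20 = 759 B
Ethernet frame = 759 + 14 + 4 = 777 B
Efficiency = app / frame = 719 / 777 = 0.925354 = 92.5354% -> 92.54% (2 dp)

777, 92.54


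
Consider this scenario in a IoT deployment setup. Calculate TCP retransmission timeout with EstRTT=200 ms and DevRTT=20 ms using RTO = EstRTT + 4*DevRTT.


Given: EstRTT = 200 ms, DevRTT = 20 ms
Timeout = EstRTT + 4 * DevRTT
4 * DevRTT = 4 * 20 = 80
Timeout = 200 + 80 = 280 ms

280


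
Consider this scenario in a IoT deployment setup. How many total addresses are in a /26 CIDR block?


Given: CIDR prefix /26
Host bits = 32 - 26 = 6
Total addresses = 2^6 = 64

64


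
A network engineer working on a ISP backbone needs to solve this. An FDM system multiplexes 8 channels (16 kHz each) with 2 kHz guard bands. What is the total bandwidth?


Given: 8 channels, 16 kHz each, guard = 2 kHz
Channel bandwidth = 8 * 16 = 128 kHz
Guard bands = 7 gaps * 2 kHz = 14 kHz
Total = 128 + 14 = 142 kHz

142


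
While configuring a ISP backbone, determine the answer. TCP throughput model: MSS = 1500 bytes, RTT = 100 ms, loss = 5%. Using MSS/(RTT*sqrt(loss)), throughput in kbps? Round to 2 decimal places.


Given: MSS = 1500 bytes, RTT = 100 ms, loss = 5%
RTT in seconds = 100 / 1000 = 0.1
Loss rate = 5% = 0.05
sqrt(loss) = sqrt(0.05) = 0.223606797750
Throughput (bytes/s) = 1500 / (0.1 * 0.223606797750) = 67082.0393
Throughput (kbps) = 67082.0393 * 8 / 1000 = 536.656315 -> 536.66 kbps (2 dp)

536.66


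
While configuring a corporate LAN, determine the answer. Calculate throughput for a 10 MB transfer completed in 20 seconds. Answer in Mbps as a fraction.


Given: file = 10 MB, time = 20 s
File in Mb = 10 * 8 = 80 Mb
Throughput = 80 / 20 Mbps
Throughput = 4 Mbps

4


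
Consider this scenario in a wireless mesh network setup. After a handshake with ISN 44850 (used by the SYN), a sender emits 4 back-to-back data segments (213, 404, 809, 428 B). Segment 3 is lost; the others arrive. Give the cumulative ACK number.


SYN uses sequence number 44850; first data byte = ISN + 1 = 44851.
Segment 1: SEQ = 44851, len = 213 B, covers [44851, 45063]
Segment 2: SEQ = 45064, len = 404 B, covers [45064, 45467]
Segment 3: SEQ = 45468, len = 809 B, covers [45468, 46276] [LOST]
Segment 4: SEQ = 46277, len = 428 B, covers [46277, 46704]
In-order data received: bytes [44851, 45467] (segments 1..2).
Segment 3 missing -> gap begins at byte 45468; later segments buffered out of order.
Cumulative ACK = next expected in-order byte = 44851 + 213 + 404 = 45468

45468


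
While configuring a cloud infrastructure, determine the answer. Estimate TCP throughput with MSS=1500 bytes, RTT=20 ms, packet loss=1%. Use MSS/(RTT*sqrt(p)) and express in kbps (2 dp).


Given: MSS = 1500 bytes, RTT = 20 ms, loss = 1%
RTT in seconds = 20 / 1000 = 0.02
Loss rate = 1% = 0.01
sqrt(loss) = sqrt(0.01) = 0.1
Throughput (bytes/s) = 1500 / (0.02 * 0.1) = 750000.0000
Throughput (kbps) = 750000.0000 * 8 / 1000 = 6000.000000 -> 6000.00 kbps (2 dp)

6000.00


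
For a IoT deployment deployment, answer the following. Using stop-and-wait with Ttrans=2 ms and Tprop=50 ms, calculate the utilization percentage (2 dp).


Given: Ttrans = 2 ms, Tprop = 50 ms
RTT = 2 * Tprop = 2 * 50 = 100 ms
U = Ttrans / (Ttrans + RTT)
U = 2 / (2 + 100)
U = 2 / 102 = 0.019608
U% = 1.96%

1.96


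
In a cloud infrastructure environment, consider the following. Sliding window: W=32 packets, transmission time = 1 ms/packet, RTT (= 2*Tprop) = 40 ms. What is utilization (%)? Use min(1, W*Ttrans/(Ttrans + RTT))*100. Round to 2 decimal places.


Given: W = 32, Ttrans = 1 ms, RTT = 40 ms (= 2 * Tprop, Tprop = 20 ms)
Cycle time = Ttrans + RTT = 1 + 40 = 41 ms (first packet sent until its ACK returns)
W * Ttrans = 32 * 1 = 32 ms of sending per cycle
W * Ttrans / (Ttrans + RTT) = 32 / 41 = 0.780488
U = min(1, 0.780488) = 0.780488
U% = 78.05%

78.05


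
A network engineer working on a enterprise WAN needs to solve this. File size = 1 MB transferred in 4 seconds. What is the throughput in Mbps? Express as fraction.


Given: file = 1 MB, time = 4 s
File in Mb = 1 * 8 = 8 Mb
Throughput = 8 / 4 Mbps
Throughput = 2 Mbps

2


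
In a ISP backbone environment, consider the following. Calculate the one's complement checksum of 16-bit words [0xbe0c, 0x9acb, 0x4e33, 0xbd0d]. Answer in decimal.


Given words: [0xbe0c, 0x9acb, 0x4e33, 0xbd0d]
Step 1: Sum all words
Raw sum = 48652 + 39627 + 20019 + 48397 = 156695
Step 2: Fold carry: (25623 + 2) = 25625
One's complement = ~25625 & 0xFFFF = 39910

39910


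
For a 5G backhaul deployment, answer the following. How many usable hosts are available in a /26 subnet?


Given: subnet mask /26
Host bits = 32 - 26 = 6
Total addresses = 2^6 = 64
Usable hosts = 64 - 2 (network + broadcast) = 62

62


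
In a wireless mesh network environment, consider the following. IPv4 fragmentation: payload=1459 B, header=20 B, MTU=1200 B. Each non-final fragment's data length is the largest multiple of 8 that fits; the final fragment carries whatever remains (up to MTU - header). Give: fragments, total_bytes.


Max data per non-final fragment = floor((MTU - header)/8)*8 = floor((1200 - 20)/8)*8 = floor(1180/8)*8 = 1176 B
Final fragment needs no 8-byte alignment: it can carry up to MTU - header = 1180 B
Non-final fragments needed = ceil((payload - 1180) / 1176) = ceil(279/1176) = ceil(0.2372) = 1
Number of fragments = 1 + 1 = 2
Fragment sizes (data): 1 * 1176 B + 283 B (last, 283 <= 1180 OK)
Total bytes sent = payload + n_frags * header = 1459 + 2*20 = 1459 + 40 = 1499 B

2, 1499


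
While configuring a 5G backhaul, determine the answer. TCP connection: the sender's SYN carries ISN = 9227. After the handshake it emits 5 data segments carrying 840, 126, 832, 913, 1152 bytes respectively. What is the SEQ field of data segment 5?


The SYN occupies sequence number ISN = 9227, so the first data byte is ISN + 1 = 9228.
SEQ of data segment i = (ISN + 1) + sum of payload sizes of segments 1..i-1.
Segment 1: SEQ = 9228, payload = 840 bytes
Segment 2: SEQ = 10068, payload = 126 bytes
Segment 3: SEQ = 10194, payload = 832 bytes
Segment 4: SEQ = 11026, payload = 913 bytes
Segment 5: SEQ = 11939, payload = 1152 bytes
SEQ of segment 5 = 9228 + 840 + 126 + 832 + 913 = 11939

11939


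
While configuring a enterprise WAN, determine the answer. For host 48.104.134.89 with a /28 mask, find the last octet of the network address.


Given: IP = 48.104.134.89, prefix = /28
Subnet mask = 255.255.255.240
Last octet of IP: 89
Last octet of mask: 240
Network last octet = 89 AND 240 = 80

80


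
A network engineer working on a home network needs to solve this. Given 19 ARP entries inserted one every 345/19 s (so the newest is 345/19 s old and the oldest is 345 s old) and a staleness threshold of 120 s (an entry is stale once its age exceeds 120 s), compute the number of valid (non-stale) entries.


Ages are k * 345/19 s for k = 1..19 (spacing = 18.1579 s).
Entry k is valid iff k * 345/19 <= 120 iff k <= 19 * 120 / 345 = 6.6087
n_valid = floor(6.6087) = 6
(n_stale = 19 - 6 = 13)

6


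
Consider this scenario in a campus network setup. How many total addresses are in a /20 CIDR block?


Given: CIDR prefix /20
Host bits = 32 - 20 = 12
Total addresses = 2^12 = 4096

4096


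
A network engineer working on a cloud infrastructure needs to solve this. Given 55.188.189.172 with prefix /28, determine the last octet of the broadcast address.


Given: IP = 55.188.189.172, prefix = /28
Host bits = 32 - 28 = 4
Network last octet = 172 AND mask = 160
Host part size = 2^4 - 1 = 15
Broadcast last octet = 160 OR 15 = 175

175


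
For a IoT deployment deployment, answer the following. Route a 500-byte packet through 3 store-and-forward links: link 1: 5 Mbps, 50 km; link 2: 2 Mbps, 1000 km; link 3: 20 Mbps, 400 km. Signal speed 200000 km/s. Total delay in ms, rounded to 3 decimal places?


Packet = 500 bytes = 4000 bits. Store-and-forward: sum (t_trans + t_prop) per link.
Link 1: t_trans = 4000/(5*10^6) s = 0.8000 ms; t_prop = 50/200000 s = 0.2500 ms; subtotal = 1.0500 ms
Link 2: t_trans = 4000/(2*10^6) s = 2.0000 ms; t_prop = 1000/200000 s = 5.0000 ms; subtotal = 7.0000 ms
Link 3: t_trans = 4000/(20*10^6) s = 0.2000 ms; t_prop = 400/200000 s = 2.0000 ms; subtotal = 2.2000 ms
End-to-end = 1.0500 + 7.0000 + 2.2000 = 10.2500 ms -> 10.250 ms (3 dp)

10.250


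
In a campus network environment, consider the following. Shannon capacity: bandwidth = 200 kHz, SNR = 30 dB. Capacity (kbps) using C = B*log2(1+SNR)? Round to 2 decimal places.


Given: B = 200 kHz, SNR = 30 dB
SNR linear = 10^(30/10) = 1000
1 + SNR = 1001
log2(1001) = 9.9672262588
C = 200 * 1000 * 9.9672262588 = 1993445.2518 bps
C = 1993.445252 kbps -> 1993.45 kbps (2 dp)

1993.45


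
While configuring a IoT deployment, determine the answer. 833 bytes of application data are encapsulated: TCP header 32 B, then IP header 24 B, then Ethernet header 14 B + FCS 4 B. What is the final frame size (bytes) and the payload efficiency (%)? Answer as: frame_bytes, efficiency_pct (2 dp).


TCP segment = 833 + 32 = 865 B
IP packet = 865 + 24 = 889 B
Ethernet frame = 889 + 14 + 4 = 907 B
Efficiency = app / frame = 833 / 907 = 0.918412 = 91.8412% -> 91.84% (2 dp)

907, 91.84


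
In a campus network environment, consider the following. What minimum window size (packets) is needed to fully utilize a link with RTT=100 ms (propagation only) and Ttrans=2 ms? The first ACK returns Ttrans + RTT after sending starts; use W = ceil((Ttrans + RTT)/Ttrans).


Given: Ttrans = 2 ms, RTT = 100 ms (= 2 * Tprop, Tprop = 50 ms)
Time until first ACK returns = Ttrans + RTT = 2 + 100 = 102 ms
Need W * Ttrans >= Ttrans + RTT  ->  W >= (Ttrans + RTT) / Ttrans
(Ttrans + RTT) / Ttrans = 102 / 2 = 51
W_min = ceil(51) = 51

51


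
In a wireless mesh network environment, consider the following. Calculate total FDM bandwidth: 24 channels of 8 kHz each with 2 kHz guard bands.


Given: 24 channels, 8 kHz each, guard = 2 kHz
Channel bandwidth = 24 * 8 = 192 kHz
Guard bands = 23 gaps * 2 kHz = 46 kHz
Total = 192 + 46 = 238 kHz

238


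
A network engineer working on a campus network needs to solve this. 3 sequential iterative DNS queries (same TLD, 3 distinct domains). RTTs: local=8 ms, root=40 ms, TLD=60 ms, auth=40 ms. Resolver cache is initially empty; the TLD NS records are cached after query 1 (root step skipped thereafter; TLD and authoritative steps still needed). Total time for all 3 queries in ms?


Lookup 1 (cold cache): local + root + TLD + auth = 8 + 40 + 60 + 40 = 148 ms
Lookups 2..3 (TLD NS cached -> skip root; new domain -> still ask TLD and auth): local + TLD + auth = 8 + 60 + 40 = 108 ms each
Remaining 2 lookups: 2 * 108 = 216 ms
Total = 148 + 216 = 364 ms

364


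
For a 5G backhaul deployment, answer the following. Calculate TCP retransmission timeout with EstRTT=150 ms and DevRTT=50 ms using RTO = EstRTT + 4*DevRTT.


Given: EstRTT = 150 ms, DevRTT = 50 ms
Timeout = EstRTT + 4 * DevRTT
4 * DevRTT = 4 * 50 = 200
Timeout = 150 + 200 = 350 ms

350


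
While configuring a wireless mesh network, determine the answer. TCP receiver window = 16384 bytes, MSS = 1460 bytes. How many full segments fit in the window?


Given: RWND = 16384 bytes, MSS = 1460 bytes
Full segments = floor(RWND / MSS)
Full segments = floor(16384 / 1460)
Full segments = floor(11.2219) = 11

11


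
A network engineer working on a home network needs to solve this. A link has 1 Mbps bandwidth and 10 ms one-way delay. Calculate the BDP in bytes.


Given: bandwidth = 1 Mbps, delay = 10 ms
BDP in bits = 1 * 10^6 * 10 / 1000
BDP in bits = 10000
BDP in bytes = 10000 / 8 = 1250

1250


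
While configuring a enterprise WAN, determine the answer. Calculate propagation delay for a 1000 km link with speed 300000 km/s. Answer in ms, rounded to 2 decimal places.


Given: distance = 1000 km, speed = 300000 km/s
Delay = distance / speed = 1000 / 300000 seconds
Delay in ms = 1000 * 1000 / 300000
Delay = 3.3333 ms
Rounded to 2 dp = 3.33 ms

3.33


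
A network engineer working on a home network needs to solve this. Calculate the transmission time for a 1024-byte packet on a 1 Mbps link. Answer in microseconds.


Given: packet = 1024 bytes, bandwidth = 1 Mbps
Packet in bits = 1024 * 8 = 8192 bits
Bandwidth = 1 * 10^6 = 1000000 bps
Time = 8192 / 1000000 seconds
Time in us = 8192 * 10^6 / 1000000 = 8192

8192


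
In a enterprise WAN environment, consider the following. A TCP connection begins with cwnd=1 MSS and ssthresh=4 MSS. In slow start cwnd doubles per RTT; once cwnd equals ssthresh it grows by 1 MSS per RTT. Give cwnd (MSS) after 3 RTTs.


RTT 0: cwnd = 1 MSS (initial)
RTT 1: cwnd = 2 MSS (slow start, doubled)
RTT 2: cwnd = 4 MSS (slow start, doubled)
RTT 3: cwnd = 5 MSS (congestion avoidance, +1)

5


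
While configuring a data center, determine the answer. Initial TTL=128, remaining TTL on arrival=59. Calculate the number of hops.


Given: initial TTL = 128, received TTL = 59
Hops = initial TTL - received TTL
Hops = 128 - 59 = 69

69


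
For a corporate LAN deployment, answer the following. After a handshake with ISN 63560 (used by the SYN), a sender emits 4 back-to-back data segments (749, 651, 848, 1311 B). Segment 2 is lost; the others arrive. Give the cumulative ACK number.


SYN uses sequence number 63560; first data byte = ISN + 1 = 63561.
Segment 1: SEQ = 63561, len = 749 B, covers [63561, 64309]
Segment 2: SEQ = 64310, len = 651 B, covers [64310, 64960] [LOST]
Segment 3: SEQ = 64961, len = 848 B, covers [64961, 65808]
Segment 4: SEQ = 65809, len = 1311 B, covers [65809, 67119]
In-order data received: bytes [63561, 64309] (segments 1..1).
Segment 2 missing -> gap begins at byte 64310; later segments buffered out of order.
Cumulative ACK = next expected in-order byte = 63561 + 749 = 64310

64310


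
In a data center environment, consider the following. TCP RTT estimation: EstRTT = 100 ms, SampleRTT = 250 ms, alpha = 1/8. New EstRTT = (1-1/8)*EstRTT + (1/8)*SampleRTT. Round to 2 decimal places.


Given: EstRTT = 100 ms, SampleRTT = 250 ms, alpha = 1/8
New EstRTT = (1 - alpha) * EstRTT + alpha * SampleRTT
(7/8) * 100 = 87.5
(1/8) * 250 = 31.25
New EstRTT = 87.5 + 31.25 = 118.75 ms -> 118.75 ms (2 dp)

118.75


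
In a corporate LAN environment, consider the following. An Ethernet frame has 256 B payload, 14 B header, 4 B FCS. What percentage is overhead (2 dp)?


Given: payload = 256 B, header = 14 B, trailer = 4 B
Overhead bytes = header + trailer = 14 + 4 = 18
Total frame = payload + overhead = 256 + 18 = 274
Overhead % = 18 / 274 * 100 = 6.5693% -> 6.57% (2 dp)

6.57


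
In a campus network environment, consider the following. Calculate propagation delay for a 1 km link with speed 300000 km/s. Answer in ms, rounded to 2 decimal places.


Given: distance = 1 km, speed = 300000 km/s
Delay = distance / speed = 1 / 300000 seconds
Delay in ms = 1 * 1000 / 300000
Delay = 0.0033 ms
Rounded to 2 dp = 0.00 ms

0.00


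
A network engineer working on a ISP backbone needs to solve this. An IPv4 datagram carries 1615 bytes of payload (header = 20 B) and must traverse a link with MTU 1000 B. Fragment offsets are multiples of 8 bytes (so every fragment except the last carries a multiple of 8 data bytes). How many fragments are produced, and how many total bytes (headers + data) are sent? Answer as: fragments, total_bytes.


Max data per non-final fragment = floor((MTU - header)/8)*8 = floor((1000 - 20)/8)*8 = floor(980/8)*8 = 976 B
Final fragment needs no 8-byte alignment: it can carry up to MTU - header = 980 B
Non-final fragments needed = ceil((payload - 980) / 976) = ceil(635/976) = ceil(0.6506) = 1
Number of fragments = 1 + 1 = 2
Fragment sizes (data): 1 * 976 B + 639 B (last, 639 <= 980 OK)
Total bytes sent = payload + n_frags * header = 1615 + 2*20 = 1615 + 40 = 1655 B

2, 1655


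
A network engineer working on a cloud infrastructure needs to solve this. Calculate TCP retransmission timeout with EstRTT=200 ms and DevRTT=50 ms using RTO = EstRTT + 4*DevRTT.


Given: EstRTT = 200 ms, DevRTT = 50 ms
Timeout = EstRTT + 4 * DevRTT
4 * DevRTT = 4 * 50 = 200
Timeout = 200 + 200 = 400 ms

400


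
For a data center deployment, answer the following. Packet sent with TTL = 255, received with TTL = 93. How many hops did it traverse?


Given: initial TTL = 255, received TTL = 93
Hops = initial TTL - received TTL
Hops = 255 - 93 = 162

162


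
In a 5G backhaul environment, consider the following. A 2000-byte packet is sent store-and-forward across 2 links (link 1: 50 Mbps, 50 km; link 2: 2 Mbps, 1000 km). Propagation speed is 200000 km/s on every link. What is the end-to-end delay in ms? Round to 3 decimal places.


Packet = 2000 bytes = 16000 bits. Store-and-forward: sum (t_trans + t_prop) per link.
Link 1: t_trans = 16000/(50*10^6) s = 0.3200 ms; t_prop = 50/200000 s = 0.2500 ms; subtotal = 0.5700 ms
Link 2: t_trans = 16000/(2*10^6) s = 8.0000 ms; t_prop = 1000/200000 s = 5.0000 ms; subtotal = 13.0000 ms
End-to-end = 0.5700 + 13.0000 = 13.5700 ms -> 13.570 ms (3 dp)

13.570


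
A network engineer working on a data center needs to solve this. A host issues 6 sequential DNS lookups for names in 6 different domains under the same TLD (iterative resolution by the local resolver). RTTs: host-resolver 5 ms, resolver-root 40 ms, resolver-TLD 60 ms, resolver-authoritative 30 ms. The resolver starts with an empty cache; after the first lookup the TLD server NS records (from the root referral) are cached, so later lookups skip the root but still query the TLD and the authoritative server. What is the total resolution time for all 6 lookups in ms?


Lookup 1 (cold cache): local + root + TLD + auth = 5 + 40 + 60 + 30 = 135 ms
Lookups 2..6 (TLD NS cached -> skip root; new domain -> still ask TLD and auth): local + TLD + auth = 5 + 60 + 30 = 95 ms each
Remaining 5 lookups: 5 * 95 = 475 ms
Total = 135 + 475 = 610 ms

610


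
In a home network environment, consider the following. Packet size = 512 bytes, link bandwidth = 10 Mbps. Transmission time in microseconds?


Given: packet = 512 bytes, bandwidth = 10 Mbps
Packet in bits = 512 * 8 = 4096 bits
Bandwidth = 10 * 10^6 = 10000000 bps
Time = 4096 / 10000000 seconds
Time in us = 4096 * 10^6 / 10000000 = 409.6

409.6


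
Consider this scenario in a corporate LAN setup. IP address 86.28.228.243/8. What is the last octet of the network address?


Given: IP = 86.28.228.243, prefix = /8
Subnet mask = 255.0.0.0
Last octet of IP: 243
Last octet of mask: 0
Network last octet = 243 AND 0 = 0

0


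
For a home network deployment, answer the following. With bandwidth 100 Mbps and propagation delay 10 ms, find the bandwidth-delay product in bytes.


Given: bandwidth = 100 Mbps, delay = 10 ms
BDP in bits = 100 * 10^6 * 10 / 1000
BDP in bits = 1000000
BDP in bytes = 1000000 / 8 = 125000

125000


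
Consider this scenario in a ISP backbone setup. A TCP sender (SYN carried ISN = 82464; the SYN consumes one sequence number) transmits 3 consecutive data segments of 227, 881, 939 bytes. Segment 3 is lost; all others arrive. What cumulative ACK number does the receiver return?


SYN uses sequence number 82464; first data byte = ISN + 1 = 82465.
Segment 1: SEQ = 82465, len = 227 B, covers [82465, 82691]
Segment 2: SEQ = 82692, len = 881 B, covers [82692, 83572]
Segment 3: SEQ = 83573, len = 939 B, covers [83573, 84511] [LOST]
In-order data received: bytes [82465, 83572] (segments 1..2).
Segment 3 missing -> gap begins at byte 83573.
Cumulative ACK = next expected in-order byte = 82465 + 227 + 881 = 83573

83573


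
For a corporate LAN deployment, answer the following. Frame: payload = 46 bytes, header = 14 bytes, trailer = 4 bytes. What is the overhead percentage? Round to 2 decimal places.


Given: payload = 46 B, header = 14 B, trailer = 4 B
Overhead bytes = header + trailer = 14 + 4 = 18
Total frame = payload + overhead = 46 + 18 = 64
Overhead % = 18 / 64 * 100 = 28.1250% -> 28.13% (2 dp)

28.13


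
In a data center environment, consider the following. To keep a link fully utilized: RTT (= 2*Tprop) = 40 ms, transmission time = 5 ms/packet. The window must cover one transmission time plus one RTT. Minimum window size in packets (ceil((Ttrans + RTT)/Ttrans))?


Given: Ttrans = 5 ms, RTT = 40 ms (= 2 * Tprop, Tprop = 20 ms)
Time until first ACK returns = Ttrans + RTT = 5 + 40 = 45 ms
Need W * Ttrans >= Ttrans + RTT  ->  W >= (Ttrans + RTT) / Ttrans
(Ttrans + RTT) / Ttrans = 45 / 5 = 9
W_min = ceil(9) = 9

9


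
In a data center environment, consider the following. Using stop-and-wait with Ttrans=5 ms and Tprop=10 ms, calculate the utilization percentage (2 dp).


Given: Ttrans = 5 ms, Tprop = 10 ms
RTT = 2 * Tprop = 2 * 10 = 20 ms
U = Ttrans / (Ttrans + RTT)
U = 5 / (5 + 20)
U = 5 / 25 = 0.2
U% = 20.00%

20.00


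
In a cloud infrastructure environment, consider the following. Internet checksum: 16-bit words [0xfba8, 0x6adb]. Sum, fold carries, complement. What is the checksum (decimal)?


Given words: [0xfba8, 0x6adb]
Step 1: Sum all words
Raw sum = 64424 + 27355 = 91779
Step 2: Fold carry: (26243 + 1) = 26244
One's complement = ~26244 & 0xFFFF = 39291

39291
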